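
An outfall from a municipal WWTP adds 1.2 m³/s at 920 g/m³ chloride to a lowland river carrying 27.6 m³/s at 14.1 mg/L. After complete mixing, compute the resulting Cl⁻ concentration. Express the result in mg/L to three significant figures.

51.8 mg/L

By mass balance at complete mixing, C = (1.2·920 + 27.6·14.1) / (1.2 + 27.6) = 1493/28.8 = 51.85 mg/L.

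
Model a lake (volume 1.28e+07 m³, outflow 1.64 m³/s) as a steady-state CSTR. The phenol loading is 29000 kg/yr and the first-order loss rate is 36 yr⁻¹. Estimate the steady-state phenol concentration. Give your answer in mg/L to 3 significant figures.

0.0566 mg/L

Outflow Q = 1.64 m³/s × 3.156e+07 s/yr = 5.175e+07 m³/yr.
Steady-state CSTR mass balance: W = Q·C + k·V·C, so C = W/(Q + kV).
Q + kV = 5.175e+07 + 36·1.28e+07 = 5.126e+08 m³/yr.
C = 29000/5.126e+08 = 5.658e-05 kg/m³ = 0.05658 mg/L.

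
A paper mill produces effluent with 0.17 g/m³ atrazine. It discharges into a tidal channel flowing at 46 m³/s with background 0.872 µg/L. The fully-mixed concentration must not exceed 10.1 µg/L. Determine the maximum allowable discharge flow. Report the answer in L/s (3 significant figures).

0.872 µg/L = 0.000872 mg/L.
10.1 µg/L = 0.0101 mg/L.
Mass balance at complete mixing: C_std·(Q_w + Q_r) = Q_w·C_e + Q_r·C_b.
Rearranging, Q_w = Q_r·(C_std − C_b)/(C_e − C_std) = 46·(0.0101 − 0.000872) / (0.17 − 0.0101) = 2.655 m³/s.
= 2655 L/s.

2650 L/s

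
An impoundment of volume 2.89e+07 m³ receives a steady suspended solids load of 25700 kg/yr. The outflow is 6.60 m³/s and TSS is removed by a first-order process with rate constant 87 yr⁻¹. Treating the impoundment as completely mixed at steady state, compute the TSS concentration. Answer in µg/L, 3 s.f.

Outflow Q = 6.60 m³/s × 3.156e+07 s/yr = 2.083e+08 m³/yr.
Steady-state CSTR mass balance: W = Q·C + k·V·C, so C = W/(Q + kV).
Q + kV = 2.083e+08 + 87·2.89e+07 = 2.723e+09 m³/yr.
C = 25700/2.723e+09 = 9.44e-06 kg/m³ = 0.00944 mg/L = 9.44 µg/L.

9.44 µg/L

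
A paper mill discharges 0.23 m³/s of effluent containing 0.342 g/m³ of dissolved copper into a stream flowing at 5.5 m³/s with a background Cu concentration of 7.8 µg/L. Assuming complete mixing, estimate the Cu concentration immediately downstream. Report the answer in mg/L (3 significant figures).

7.8 µg/L = 0.0078 mg/L.
Flow-weighted mixing gives C = (0.23·0.342 + 5.5·0.0078) / (0.23 + 5.5) = 0.1216/5.73 = 0.02121 mg/L.

0.0212 mg/L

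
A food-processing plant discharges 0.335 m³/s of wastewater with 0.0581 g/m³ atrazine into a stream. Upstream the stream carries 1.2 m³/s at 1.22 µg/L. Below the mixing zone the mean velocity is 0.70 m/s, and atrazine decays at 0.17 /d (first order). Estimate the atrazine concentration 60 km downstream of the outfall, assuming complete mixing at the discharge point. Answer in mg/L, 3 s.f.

1.22 µg/L = 0.00122 mg/L.
After complete mixing, C₀ = (0.335·0.0581 + 1.2·0.00122) / 1.535 = 0.01363 mg/L.
Travel time t = 6e+04 m / 0.70 m/s = 8.571e+04 s = 0.9921 d.
C = 0.01363·exp(−0.17·0.9921) = 0.01363·0.8448 = 0.01152 mg/L.

0.0115 mg/L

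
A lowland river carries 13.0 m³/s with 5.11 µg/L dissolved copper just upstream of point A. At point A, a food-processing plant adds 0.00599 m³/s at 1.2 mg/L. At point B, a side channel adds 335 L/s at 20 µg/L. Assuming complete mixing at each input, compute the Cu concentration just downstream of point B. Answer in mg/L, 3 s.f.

0.00602 mg/L

5.11 µg/L = 0.00511 mg/L.
After input A: C = (13·0.00511 + 0.00599·1.2) / 13.01 = 0.00566 mg/L.
335 L/s = 0.335 m³/s.
20 µg/L = 0.02 mg/L.
After input B: C = (13.01·0.00566 + 0.335·0.02) / 13.34 = 0.00602 mg/L.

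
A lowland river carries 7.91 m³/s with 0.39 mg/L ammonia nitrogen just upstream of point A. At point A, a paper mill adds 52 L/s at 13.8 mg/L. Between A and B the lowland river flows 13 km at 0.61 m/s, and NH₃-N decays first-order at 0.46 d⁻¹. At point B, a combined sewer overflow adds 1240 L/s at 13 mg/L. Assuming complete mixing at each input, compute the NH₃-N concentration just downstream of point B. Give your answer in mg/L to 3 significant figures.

2.12 mg/L

52 L/s = 0.052 m³/s.
After input A: C = (7.91·0.39 + 0.052·13.8) / 7.962 = 0.4776 mg/L.
Over the 13 km reach to input B (t = 2.131e+04 s = 0.2467 d), decay gives C = 0.4776·exp(−0.46·0.2467) = 0.4264 mg/L.
1240 L/s = 1.24 m³/s.
After input B: C = (7.962·0.4264 + 1.24·13) / 9.202 = 2.121 mg/L.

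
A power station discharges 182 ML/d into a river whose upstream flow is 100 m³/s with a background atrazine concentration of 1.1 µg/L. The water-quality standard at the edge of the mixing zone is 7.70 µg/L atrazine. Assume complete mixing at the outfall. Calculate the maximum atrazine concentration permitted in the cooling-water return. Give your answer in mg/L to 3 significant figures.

0.321 mg/L

182 ML/d = 2.106 m³/s.
1.1 µg/L = 0.0011 mg/L.
7.70 µg/L = 0.0077 mg/L.
Mass balance: 0.0077·102.1 = 2.106·Cₑ + 100·0.0011.
Cₑ = (0.7862 − 0.11) / 2.106 = 0.321 mg/L.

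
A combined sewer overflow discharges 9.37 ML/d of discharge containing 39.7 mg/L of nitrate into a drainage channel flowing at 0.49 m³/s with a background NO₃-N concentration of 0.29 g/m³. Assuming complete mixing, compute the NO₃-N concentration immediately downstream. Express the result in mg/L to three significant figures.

7.43 mg/L

9.37 ML/d = 0.1084 m³/s.
Flow-weighted mixing gives C = (0.1084·39.7 + 0.49·0.29) / (0.1084 + 0.49) = 4.448/0.5984 = 7.432 mg/L.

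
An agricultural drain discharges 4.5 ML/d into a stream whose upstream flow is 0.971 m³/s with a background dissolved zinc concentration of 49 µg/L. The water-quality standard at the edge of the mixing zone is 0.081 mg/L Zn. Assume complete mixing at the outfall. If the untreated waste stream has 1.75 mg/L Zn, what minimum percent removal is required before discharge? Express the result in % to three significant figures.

4.5 ML/d = 0.05208 m³/s.
49 µg/L = 0.049 mg/L.
Mass balance: 0.081·1.023 = 0.05208·Cₑ + 0.971·0.049.
Cₑ = (0.08287 − 0.04758) / 0.05208 = 0.6776 mg/L.
Required removal = 1 − 0.6776/1.75 = 61.28 %.

61.3 %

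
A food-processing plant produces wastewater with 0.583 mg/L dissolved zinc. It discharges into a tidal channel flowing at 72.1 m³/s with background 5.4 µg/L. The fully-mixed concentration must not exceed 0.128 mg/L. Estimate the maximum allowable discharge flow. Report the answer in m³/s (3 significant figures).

5.4 µg/L = 0.0054 mg/L.
Mass balance at complete mixing: C_std·(Q_w + Q_r) = Q_w·C_e + Q_r·C_b.
Rearranging, Q_w = Q_r·(C_std − C_b)/(C_e − C_std) = 72.1·(0.128 − 0.0054) / (0.583 − 0.128) = 19.43 m³/s.

19.4 m³/s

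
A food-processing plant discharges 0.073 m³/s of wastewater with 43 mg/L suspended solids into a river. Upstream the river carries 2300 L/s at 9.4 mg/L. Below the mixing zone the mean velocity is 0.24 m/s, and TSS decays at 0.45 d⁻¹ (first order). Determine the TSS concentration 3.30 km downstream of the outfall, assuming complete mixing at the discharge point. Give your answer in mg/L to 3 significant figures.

9.71 mg/L

2300 L/s = 2.3 m³/s.
After complete mixing, C₀ = (0.073·43 + 2.3·9.4) / 2.373 = 10.43 mg/L.
Travel time t = 3300 m / 0.24 m/s = 1.375e+04 s = 0.1591 d.
C = 10.43·exp(−0.45·0.1591) = 10.43·0.9309 = 9.713 mg/L.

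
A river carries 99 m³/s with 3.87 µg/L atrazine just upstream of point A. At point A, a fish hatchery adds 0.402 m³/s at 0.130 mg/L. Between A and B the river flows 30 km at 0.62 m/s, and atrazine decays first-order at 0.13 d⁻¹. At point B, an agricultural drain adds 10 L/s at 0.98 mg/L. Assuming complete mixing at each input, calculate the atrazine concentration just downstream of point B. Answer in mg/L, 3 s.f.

0.00417 mg/L

3.87 µg/L = 0.00387 mg/L.
After input A: C = (99·0.00387 + 0.402·0.13) / 99.4 = 0.00438 mg/L.
Over the 30 km reach to input B (t = 4.839e+04 s = 0.56 d), decay gives C = 0.00438·exp(−0.13·0.56) = 0.004073 mg/L.
10 L/s = 0.01 m³/s.
After input B: C = (99.4·0.004073 + 0.01·0.98) / 99.41 = 0.004171 mg/L.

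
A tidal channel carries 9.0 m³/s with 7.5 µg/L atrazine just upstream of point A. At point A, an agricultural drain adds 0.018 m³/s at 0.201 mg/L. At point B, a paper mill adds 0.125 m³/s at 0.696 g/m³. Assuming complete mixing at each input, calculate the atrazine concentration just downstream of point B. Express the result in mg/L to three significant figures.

7.5 µg/L = 0.0075 mg/L.
After input A: C = (9·0.0075 + 0.018·0.201) / 9.018 = 0.007886 mg/L.
After input B: C = (9.018·0.007886 + 0.125·0.696) / 9.143 = 0.01729 mg/L.

0.0173 mg/L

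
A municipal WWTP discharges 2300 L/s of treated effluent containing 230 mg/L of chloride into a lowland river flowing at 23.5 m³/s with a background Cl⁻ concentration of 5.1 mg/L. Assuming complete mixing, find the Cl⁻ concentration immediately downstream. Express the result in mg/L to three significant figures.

25.1 mg/L

2300 L/s = 2.3 m³/s.
By mass balance at complete mixing, C = (2.3·230 + 23.5·5.1) / (2.3 + 23.5) = 648.9/25.8 = 25.15 mg/L.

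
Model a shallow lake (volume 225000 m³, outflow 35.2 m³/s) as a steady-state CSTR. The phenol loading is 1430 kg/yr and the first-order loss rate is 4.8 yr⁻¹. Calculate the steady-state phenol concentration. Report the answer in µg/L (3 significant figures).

1.29 µg/L

Outflow Q = 35.2 m³/s × 3.156e+07 s/yr = 1.111e+09 m³/yr.
Steady-state CSTR mass balance: W = Q·C + k·V·C, so C = W/(Q + kV).
Q + kV = 1.111e+09 + 4.8·225000 = 1.112e+09 m³/yr.
C = 1430/1.112e+09 = 1.286e-06 kg/m³ = 0.001286 mg/L = 1.286 µg/L.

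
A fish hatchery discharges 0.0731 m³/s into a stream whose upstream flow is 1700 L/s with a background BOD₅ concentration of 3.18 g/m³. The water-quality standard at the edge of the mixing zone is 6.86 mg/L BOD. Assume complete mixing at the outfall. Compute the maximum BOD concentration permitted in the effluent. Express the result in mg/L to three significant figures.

92.4 mg/L

1700 L/s = 1.7 m³/s.
Mass balance: 6.86·1.773 = 0.0731·Cₑ + 1.7·3.18.
Cₑ = (12.16 − 5.406) / 0.0731 = 92.44 mg/L.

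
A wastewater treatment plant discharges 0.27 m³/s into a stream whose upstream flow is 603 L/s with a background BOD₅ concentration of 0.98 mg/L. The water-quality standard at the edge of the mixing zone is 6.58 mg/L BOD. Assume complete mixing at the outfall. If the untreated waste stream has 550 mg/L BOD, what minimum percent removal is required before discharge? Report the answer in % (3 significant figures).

96.5 %

603 L/s = 0.603 m³/s.
Mass balance: 6.58·0.873 = 0.27·Cₑ + 0.603·0.98.
Cₑ = (5.744 − 0.5909) / 0.27 = 19.09 mg/L.
Required removal = 1 − 19.09/550 = 96.53 %.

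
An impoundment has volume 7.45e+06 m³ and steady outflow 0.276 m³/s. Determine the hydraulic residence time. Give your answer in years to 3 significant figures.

Q = 0.276 m³/s × 3.156e+07 s/yr = 8.71e+06 m³/yr.
Hydraulic residence time τ = V/Q = 7.45e+06/8.71e+06 = 0.8553 yr.

0.855 yr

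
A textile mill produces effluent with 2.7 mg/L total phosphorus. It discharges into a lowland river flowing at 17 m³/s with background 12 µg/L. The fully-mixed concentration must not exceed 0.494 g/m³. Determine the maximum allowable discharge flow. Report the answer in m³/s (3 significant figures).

12 µg/L = 0.012 mg/L.
Mass balance at complete mixing: C_std·(Q_w + Q_r) = Q_w·C_e + Q_r·C_b.
Rearranging, Q_w = Q_r·(C_std − C_b)/(C_e − C_std) = 17·(0.494 − 0.012) / (2.7 − 0.494) = 3.714 m³/s.

3.71 m³/s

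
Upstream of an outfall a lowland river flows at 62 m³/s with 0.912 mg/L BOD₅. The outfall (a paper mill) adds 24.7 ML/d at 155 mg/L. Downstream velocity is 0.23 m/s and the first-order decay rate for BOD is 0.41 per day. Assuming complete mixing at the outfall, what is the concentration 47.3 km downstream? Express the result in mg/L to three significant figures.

0.610 mg/L

24.7 ML/d = 0.2859 m³/s.
After complete mixing, C₀ = (0.2859·155 + 62·0.912) / 62.29 = 1.619 mg/L.
Travel time t = 4.73e+04 m / 0.23 m/s = 2.057e+05 s = 2.38 d.
C = 1.619·exp(−0.41·2.38) = 1.619·0.3769 = 0.6102 mg/L.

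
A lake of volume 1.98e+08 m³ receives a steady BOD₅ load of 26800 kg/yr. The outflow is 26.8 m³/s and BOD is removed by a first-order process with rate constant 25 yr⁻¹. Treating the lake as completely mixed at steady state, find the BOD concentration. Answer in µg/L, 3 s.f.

4.62 µg/L

Outflow Q = 26.8 m³/s × 3.156e+07 s/yr = 8.457e+08 m³/yr.
Steady-state CSTR mass balance: W = Q·C + k·V·C, so C = W/(Q + kV).
Q + kV = 8.457e+08 + 25·1.98e+08 = 5.796e+09 m³/yr.
C = 26800/5.796e+09 = 4.624e-06 kg/m³ = 0.004624 mg/L = 4.624 µg/L.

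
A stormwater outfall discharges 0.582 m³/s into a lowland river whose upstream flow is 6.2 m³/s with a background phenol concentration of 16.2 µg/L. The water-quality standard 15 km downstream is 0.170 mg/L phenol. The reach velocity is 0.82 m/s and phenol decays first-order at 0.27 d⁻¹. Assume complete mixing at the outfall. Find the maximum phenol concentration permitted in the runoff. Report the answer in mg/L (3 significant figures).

16.2 µg/L = 0.0162 mg/L.
Travel time to the compliance point: t = 1.5e+04/0.82 = 1.829e+04 s = 0.2117 d; decay factor exp(−0.27·0.2117) = 0.9444.
So the concentration just after mixing may be at most 0.17/0.9444 = 0.18 mg/L.
Mass balance: 0.18·6.782 = 0.582·Cₑ + 6.2·0.0162.
Cₑ = (1.221 − 0.1004) / 0.582 = 1.925 mg/L.

1.92 mg/L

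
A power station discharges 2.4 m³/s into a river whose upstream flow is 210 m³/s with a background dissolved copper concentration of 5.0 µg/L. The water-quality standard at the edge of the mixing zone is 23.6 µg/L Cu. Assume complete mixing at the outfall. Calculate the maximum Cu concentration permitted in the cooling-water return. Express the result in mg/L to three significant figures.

5.0 µg/L = 0.005 mg/L.
23.6 µg/L = 0.0236 mg/L.
Mass balance: 0.0236·212.4 = 2.4·Cₑ + 210·0.005.
Cₑ = (5.013 − 1.05) / 2.4 = 1.651 mg/L.

1.65 mg/L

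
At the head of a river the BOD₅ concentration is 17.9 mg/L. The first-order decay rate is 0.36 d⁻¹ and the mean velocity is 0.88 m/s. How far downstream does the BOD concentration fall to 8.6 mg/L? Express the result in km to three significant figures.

From C = C₀·e^(−kt), t = ln(C₀/C)/k = ln(17.9/8.6)/0.36 = 0.733/0.36 = 2.036 d.
Distance = v·t = 0.88 m/s × 1.759e+05 s = 1.548e+05 m = 154.8 km.

155 km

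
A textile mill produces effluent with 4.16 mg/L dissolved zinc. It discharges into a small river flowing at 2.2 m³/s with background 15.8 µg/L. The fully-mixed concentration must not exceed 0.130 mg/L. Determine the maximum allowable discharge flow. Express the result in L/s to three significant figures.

62.3 L/s

15.8 µg/L = 0.0158 mg/L.
Mass balance at complete mixing: C_std·(Q_w + Q_r) = Q_w·C_e + Q_r·C_b.
Rearranging, Q_w = Q_r·(C_std − C_b)/(C_e − C_std) = 2.2·(0.13 − 0.0158) / (4.16 − 0.13) = 0.06234 m³/s.
= 62.34 L/s.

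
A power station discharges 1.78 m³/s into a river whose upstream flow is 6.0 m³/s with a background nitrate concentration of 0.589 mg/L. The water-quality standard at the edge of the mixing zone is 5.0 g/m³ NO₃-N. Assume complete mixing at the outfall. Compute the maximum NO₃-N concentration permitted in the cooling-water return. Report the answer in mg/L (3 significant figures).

Mass balance: 5·7.78 = 1.78·Cₑ + 6·0.589.
Cₑ = (38.9 − 3.534) / 1.78 = 19.87 mg/L.

19.9 mg/L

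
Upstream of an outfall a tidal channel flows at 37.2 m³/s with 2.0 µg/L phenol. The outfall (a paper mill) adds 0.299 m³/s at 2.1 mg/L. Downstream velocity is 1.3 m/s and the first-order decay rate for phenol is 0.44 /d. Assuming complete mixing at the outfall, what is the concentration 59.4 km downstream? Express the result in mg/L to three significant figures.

0.0148 mg/L

2.0 µg/L = 0.002 mg/L.
After complete mixing, C₀ = (0.299·2.1 + 37.2·0.002) / 37.5 = 0.01873 mg/L.
Travel time t = 5.94e+04 m / 1.3 m/s = 4.569e+04 s = 0.5288 d.
C = 0.01873·exp(−0.44·0.5288) = 0.01873·0.7924 = 0.01484 mg/L.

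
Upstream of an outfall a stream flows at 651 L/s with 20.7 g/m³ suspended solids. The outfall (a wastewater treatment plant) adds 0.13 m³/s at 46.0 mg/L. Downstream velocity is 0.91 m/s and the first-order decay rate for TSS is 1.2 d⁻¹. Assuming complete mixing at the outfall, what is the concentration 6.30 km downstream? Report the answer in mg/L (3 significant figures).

651 L/s = 0.651 m³/s.
After complete mixing, C₀ = (0.13·46 + 0.651·20.7) / 0.781 = 24.91 mg/L.
Travel time t = 6300 m / 0.91 m/s = 6923 s = 0.08013 d.
C = 24.91·exp(−1.2·0.08013) = 24.91·0.9083 = 22.63 mg/L.

22.6 mg/L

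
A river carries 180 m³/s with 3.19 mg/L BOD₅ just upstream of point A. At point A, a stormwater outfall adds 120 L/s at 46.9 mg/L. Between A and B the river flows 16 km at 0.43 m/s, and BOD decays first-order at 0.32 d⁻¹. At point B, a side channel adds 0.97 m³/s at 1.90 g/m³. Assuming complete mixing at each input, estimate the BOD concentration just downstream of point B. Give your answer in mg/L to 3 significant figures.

2.80 mg/L

120 L/s = 0.12 m³/s.
After input A: C = (180·3.19 + 0.12·46.9) / 180.1 = 3.219 mg/L.
Over the 16 km reach to input B (t = 3.721e+04 s = 0.4307 d), decay gives C = 3.219·exp(−0.32·0.4307) = 2.805 mg/L.
After input B: C = (180.1·2.805 + 0.97·1.9) / 181.1 = 2.8 mg/L.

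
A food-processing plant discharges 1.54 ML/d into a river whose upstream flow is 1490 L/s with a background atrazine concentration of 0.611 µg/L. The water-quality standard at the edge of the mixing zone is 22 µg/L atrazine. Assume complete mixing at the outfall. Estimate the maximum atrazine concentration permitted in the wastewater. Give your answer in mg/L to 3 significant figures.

1.81 mg/L

1.54 ML/d = 0.01782 m³/s.
1490 L/s = 1.49 m³/s.
0.611 µg/L = 0.000611 mg/L.
22 µg/L = 0.022 mg/L.
Mass balance: 0.022·1.508 = 0.01782·Cₑ + 1.49·0.000611.
Cₑ = (0.03317 − 0.0009104) / 0.01782 = 1.81 mg/L.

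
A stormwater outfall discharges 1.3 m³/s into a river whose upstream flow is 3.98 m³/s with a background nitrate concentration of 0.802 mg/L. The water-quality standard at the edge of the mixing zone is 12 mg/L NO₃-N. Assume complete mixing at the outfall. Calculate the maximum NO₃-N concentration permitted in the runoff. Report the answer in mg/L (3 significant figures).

Mass balance: 12·5.28 = 1.3·Cₑ + 3.98·0.802.
Cₑ = (63.36 − 3.192) / 1.3 = 46.28 mg/L.

46.3 mg/L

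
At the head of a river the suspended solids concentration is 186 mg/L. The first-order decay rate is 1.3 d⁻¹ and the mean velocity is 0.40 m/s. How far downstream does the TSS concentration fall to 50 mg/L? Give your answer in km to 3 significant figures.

From C = C₀·e^(−kt), t = ln(C₀/C)/k = ln(186/50)/1.3 = 1.314/1.3 = 1.011 d.
Distance = v·t = 0.40 m/s × 8.731e+04 s = 3.492e+04 m = 34.92 km.

34.9 km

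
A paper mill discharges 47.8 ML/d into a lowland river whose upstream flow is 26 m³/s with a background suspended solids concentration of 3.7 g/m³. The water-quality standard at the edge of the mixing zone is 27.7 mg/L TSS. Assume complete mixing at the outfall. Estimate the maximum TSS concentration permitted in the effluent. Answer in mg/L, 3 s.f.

47.8 ML/d = 0.5532 m³/s.
Mass balance: 27.7·26.55 = 0.5532·Cₑ + 26·3.7.
Cₑ = (735.5 − 96.2) / 0.5532 = 1156 mg/L.

1160 mg/L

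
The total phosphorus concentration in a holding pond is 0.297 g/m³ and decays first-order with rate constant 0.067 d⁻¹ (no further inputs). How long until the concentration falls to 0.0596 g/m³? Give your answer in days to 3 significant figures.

24.0 d

t = ln(C₀/C)/k = ln(0.297/0.0596)/0.067 = 1.606/0.067 = 23.97 d.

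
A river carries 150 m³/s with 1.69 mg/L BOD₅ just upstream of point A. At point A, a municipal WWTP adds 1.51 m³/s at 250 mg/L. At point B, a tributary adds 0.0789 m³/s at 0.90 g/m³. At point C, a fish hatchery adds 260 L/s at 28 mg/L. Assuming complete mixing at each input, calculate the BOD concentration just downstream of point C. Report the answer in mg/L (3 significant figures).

After input A: C = (150·1.69 + 1.51·250) / 151.5 = 4.165 mg/L.
After input B: C = (151.5·4.165 + 0.0789·0.9) / 151.6 = 4.163 mg/L.
260 L/s = 0.26 m³/s.
After input C: C = (151.6·4.163 + 0.26·28) / 151.8 = 4.204 mg/L.

4.20 mg/L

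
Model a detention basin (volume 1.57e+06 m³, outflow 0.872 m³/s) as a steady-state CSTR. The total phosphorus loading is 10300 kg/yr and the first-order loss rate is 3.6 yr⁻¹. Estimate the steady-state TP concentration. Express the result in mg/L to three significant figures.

Outflow Q = 0.872 m³/s × 3.156e+07 s/yr = 2.752e+07 m³/yr.
Steady-state CSTR mass balance: W = Q·C + k·V·C, so C = W/(Q + kV).
Q + kV = 2.752e+07 + 3.6·1.57e+06 = 3.317e+07 m³/yr.
C = 10300/3.317e+07 = 0.0003105 kg/m³ = 0.3105 mg/L.

0.311 mg/L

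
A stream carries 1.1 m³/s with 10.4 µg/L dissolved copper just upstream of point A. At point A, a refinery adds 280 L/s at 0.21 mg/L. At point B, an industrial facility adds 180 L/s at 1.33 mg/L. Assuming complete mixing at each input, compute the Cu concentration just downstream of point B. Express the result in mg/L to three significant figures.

10.4 µg/L = 0.0104 mg/L.
280 L/s = 0.28 m³/s.
After input A: C = (1.1·0.0104 + 0.28·0.21) / 1.38 = 0.0509 mg/L.
180 L/s = 0.18 m³/s.
After input B: C = (1.38·0.0509 + 0.18·1.33) / 1.56 = 0.1985 mg/L.

0.198 mg/L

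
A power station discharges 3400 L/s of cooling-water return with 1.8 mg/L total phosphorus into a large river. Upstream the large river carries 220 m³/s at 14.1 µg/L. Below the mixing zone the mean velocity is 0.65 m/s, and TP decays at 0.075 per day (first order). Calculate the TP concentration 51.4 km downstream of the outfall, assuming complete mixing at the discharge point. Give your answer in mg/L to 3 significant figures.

0.0385 mg/L

3400 L/s = 3.4 m³/s.
14.1 µg/L = 0.0141 mg/L.
After complete mixing, C₀ = (3.4·1.8 + 220·0.0141) / 223.4 = 0.04128 mg/L.
Travel time t = 5.14e+04 m / 0.65 m/s = 7.908e+04 s = 0.9152 d.
C = 0.04128·exp(−0.075·0.9152) = 0.04128·0.9337 = 0.03854 mg/L.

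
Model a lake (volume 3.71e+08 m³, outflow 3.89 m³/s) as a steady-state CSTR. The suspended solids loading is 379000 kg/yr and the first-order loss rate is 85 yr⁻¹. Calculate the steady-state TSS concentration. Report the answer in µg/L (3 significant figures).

12.0 µg/L

Outflow Q = 3.89 m³/s × 3.156e+07 s/yr = 1.228e+08 m³/yr.
Steady-state CSTR mass balance: W = Q·C + k·V·C, so C = W/(Q + kV).
Q + kV = 1.228e+08 + 85·3.71e+08 = 3.166e+10 m³/yr.
C = 379000/3.166e+10 = 1.197e-05 kg/m³ = 0.01197 mg/L = 11.97 µg/L.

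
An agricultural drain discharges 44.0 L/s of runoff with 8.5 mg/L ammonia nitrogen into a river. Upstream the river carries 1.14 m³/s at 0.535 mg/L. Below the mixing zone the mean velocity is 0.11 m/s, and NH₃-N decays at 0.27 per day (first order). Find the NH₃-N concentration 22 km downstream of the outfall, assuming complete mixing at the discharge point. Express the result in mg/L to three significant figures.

0.445 mg/L

44.0 L/s = 0.044 m³/s.
After complete mixing, C₀ = (0.044·8.5 + 1.14·0.535) / 1.184 = 0.831 mg/L.
Travel time t = 2.2e+04 m / 0.11 m/s = 2e+05 s = 2.315 d.
C = 0.831·exp(−0.27·2.315) = 0.831·0.5353 = 0.4448 mg/L.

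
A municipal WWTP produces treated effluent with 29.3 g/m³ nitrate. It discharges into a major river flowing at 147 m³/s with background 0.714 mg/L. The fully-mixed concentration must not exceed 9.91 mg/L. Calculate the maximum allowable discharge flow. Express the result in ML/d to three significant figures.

6020 ML/d

Mass balance at complete mixing: C_std·(Q_w + Q_r) = Q_w·C_e + Q_r·C_b.
Rearranging, Q_w = Q_r·(C_std − C_b)/(C_e − C_std) = 147·(9.91 − 0.714) / (29.3 − 9.91) = 69.72 m³/s.
= 6024 ML/d.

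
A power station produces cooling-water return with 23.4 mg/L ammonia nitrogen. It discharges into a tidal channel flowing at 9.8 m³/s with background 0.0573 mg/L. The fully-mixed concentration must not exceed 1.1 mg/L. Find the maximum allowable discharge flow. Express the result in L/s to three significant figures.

Mass balance at complete mixing: C_std·(Q_w + Q_r) = Q_w·C_e + Q_r·C_b.
Rearranging, Q_w = Q_r·(C_std − C_b)/(C_e − C_std) = 9.8·(1.1 − 0.0573) / (23.4 − 1.1) = 0.4582 m³/s.
= 458.2 L/s.

458 L/s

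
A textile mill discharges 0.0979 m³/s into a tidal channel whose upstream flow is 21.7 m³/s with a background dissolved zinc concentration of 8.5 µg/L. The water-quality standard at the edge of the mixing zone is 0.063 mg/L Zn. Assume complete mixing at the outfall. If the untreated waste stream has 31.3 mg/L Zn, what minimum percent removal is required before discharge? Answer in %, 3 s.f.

8.5 µg/L = 0.0085 mg/L.
Mass balance: 0.063·21.8 = 0.0979·Cₑ + 21.7·0.0085.
Cₑ = (1.373 − 0.1845) / 0.0979 = 12.14 mg/L.
Required removal = 1 − 12.14/31.3 = 61.2 %.

61.2 %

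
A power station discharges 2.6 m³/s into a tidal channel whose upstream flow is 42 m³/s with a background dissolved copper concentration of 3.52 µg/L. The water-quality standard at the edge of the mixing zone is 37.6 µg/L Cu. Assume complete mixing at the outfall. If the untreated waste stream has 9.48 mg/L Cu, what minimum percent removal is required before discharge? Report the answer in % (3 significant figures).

3.52 µg/L = 0.00352 mg/L.
37.6 µg/L = 0.0376 mg/L.
Mass balance: 0.0376·44.6 = 2.6·Cₑ + 42·0.00352.
Cₑ = (1.677 − 0.1478) / 2.6 = 0.5881 mg/L.
Required removal = 1 − 0.5881/9.48 = 93.8 %.

93.8 %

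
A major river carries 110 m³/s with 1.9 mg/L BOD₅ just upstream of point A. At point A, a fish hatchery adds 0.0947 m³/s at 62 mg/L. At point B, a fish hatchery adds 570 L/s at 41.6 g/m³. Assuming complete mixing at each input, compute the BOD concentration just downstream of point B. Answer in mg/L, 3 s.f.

After input A: C = (110·1.9 + 0.0947·62) / 110.1 = 1.952 mg/L.
570 L/s = 0.57 m³/s.
After input B: C = (110.1·1.952 + 0.57·41.6) / 110.7 = 2.156 mg/L.

2.16 mg/L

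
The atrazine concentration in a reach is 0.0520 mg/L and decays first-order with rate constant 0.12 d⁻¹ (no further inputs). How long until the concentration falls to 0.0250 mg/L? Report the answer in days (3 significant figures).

6.10 d

t = ln(C₀/C)/k = ln(0.0520/0.0250)/0.12 = 0.7324/0.12 = 6.103 d.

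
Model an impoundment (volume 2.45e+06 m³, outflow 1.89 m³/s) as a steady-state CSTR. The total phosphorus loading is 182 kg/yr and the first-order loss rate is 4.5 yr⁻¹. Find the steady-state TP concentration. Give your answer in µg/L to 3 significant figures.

2.58 µg/L

Outflow Q = 1.89 m³/s × 3.156e+07 s/yr = 5.964e+07 m³/yr.
Steady-state CSTR mass balance: W = Q·C + k·V·C, so C = W/(Q + kV).
Q + kV = 5.964e+07 + 4.5·2.45e+06 = 7.067e+07 m³/yr.
C = 182/7.067e+07 = 2.575e-06 kg/m³ = 0.002575 mg/L = 2.575 µg/L.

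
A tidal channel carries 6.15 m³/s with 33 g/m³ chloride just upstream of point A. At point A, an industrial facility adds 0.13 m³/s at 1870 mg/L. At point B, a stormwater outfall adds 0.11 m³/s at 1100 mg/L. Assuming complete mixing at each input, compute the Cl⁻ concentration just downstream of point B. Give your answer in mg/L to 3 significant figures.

88.7 mg/L

After input A: C = (6.15·33 + 0.13·1870) / 6.28 = 71.03 mg/L.
After input B: C = (6.28·71.03 + 0.11·1100) / 6.39 = 88.74 mg/L.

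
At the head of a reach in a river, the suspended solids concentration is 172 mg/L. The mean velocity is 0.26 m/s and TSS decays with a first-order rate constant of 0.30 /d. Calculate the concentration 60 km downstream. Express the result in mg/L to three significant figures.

Travel time t = 60 km / 0.26 m/s = 6e+04/0.26 = 2.308e+05 s = 2.671 d.
First-order decay: C = 172·exp(−0.30·2.671) = 172·0.4488 = 77.19 mg/L.

77.2 mg/L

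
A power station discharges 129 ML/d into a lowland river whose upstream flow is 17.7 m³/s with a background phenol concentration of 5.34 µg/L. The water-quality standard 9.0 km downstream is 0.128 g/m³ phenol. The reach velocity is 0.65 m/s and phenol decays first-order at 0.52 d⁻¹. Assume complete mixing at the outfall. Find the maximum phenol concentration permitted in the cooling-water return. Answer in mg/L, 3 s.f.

1.73 mg/L

129 ML/d = 1.493 m³/s.
5.34 µg/L = 0.00534 mg/L.
Travel time to the compliance point: t = 9000/0.65 = 1.385e+04 s = 0.1603 d; decay factor exp(−0.52·0.1603) = 0.92.
So the concentration just after mixing may be at most 0.128/0.92 = 0.1391 mg/L.
Mass balance: 0.1391·19.19 = 1.493·Cₑ + 17.7·0.00534.
Cₑ = (2.67 − 0.09452) / 1.493 = 1.725 mg/L.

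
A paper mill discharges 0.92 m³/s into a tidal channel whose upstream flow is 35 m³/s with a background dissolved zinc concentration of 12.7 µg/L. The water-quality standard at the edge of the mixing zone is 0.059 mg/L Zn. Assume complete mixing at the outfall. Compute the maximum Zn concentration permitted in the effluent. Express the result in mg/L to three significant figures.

1.82 mg/L

12.7 µg/L = 0.0127 mg/L.
Mass balance: 0.059·35.92 = 0.92·Cₑ + 35·0.0127.
Cₑ = (2.119 − 0.4445) / 0.92 = 1.82 mg/L.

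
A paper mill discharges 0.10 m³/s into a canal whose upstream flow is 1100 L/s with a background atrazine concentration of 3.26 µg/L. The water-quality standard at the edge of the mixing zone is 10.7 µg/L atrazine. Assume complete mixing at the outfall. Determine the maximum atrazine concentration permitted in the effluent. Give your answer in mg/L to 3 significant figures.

1100 L/s = 1.1 m³/s.
3.26 µg/L = 0.00326 mg/L.
10.7 µg/L = 0.0107 mg/L.
Mass balance: 0.0107·1.2 = 0.1·Cₑ + 1.1·0.00326.
Cₑ = (0.01284 − 0.003586) / 0.1 = 0.09254 mg/L.

0.0925 mg/L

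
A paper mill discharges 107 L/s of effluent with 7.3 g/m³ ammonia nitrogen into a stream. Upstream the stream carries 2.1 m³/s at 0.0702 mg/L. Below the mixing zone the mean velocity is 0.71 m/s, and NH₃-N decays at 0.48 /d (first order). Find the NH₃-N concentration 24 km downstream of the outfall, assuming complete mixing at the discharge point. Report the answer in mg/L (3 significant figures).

107 L/s = 0.107 m³/s.
After complete mixing, C₀ = (0.107·7.3 + 2.1·0.0702) / 2.207 = 0.4207 mg/L.
Travel time t = 2.4e+04 m / 0.71 m/s = 3.38e+04 s = 0.3912 d.
C = 0.4207·exp(−0.48·0.3912) = 0.4207·0.8288 = 0.3487 mg/L.

0.349 mg/L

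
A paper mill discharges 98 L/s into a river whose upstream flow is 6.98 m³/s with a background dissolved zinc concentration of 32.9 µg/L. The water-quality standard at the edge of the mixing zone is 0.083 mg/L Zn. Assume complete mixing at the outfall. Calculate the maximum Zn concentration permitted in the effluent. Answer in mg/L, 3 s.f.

98 L/s = 0.098 m³/s.
32.9 µg/L = 0.0329 mg/L.
Mass balance: 0.083·7.078 = 0.098·Cₑ + 6.98·0.0329.
Cₑ = (0.5875 − 0.2296) / 0.098 = 3.651 mg/L.

3.65 mg/L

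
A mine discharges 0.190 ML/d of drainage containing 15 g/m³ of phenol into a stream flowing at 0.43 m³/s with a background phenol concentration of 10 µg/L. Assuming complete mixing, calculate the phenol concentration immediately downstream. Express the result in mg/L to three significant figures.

0.0863 mg/L

0.190 ML/d = 0.002199 m³/s.
10 µg/L = 0.01 mg/L.
Flow-weighted mixing gives C = (0.002199·15 + 0.43·0.01) / (0.002199 + 0.43) = 0.03729/0.4322 = 0.08627 mg/L.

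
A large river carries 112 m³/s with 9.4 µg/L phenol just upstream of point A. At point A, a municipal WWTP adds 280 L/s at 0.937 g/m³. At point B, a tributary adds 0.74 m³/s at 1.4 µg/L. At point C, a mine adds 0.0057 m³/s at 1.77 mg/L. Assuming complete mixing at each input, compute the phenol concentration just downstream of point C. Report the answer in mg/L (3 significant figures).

0.0117 mg/L

9.4 µg/L = 0.0094 mg/L.
280 L/s = 0.28 m³/s.
After input A: C = (112·0.0094 + 0.28·0.937) / 112.3 = 0.01171 mg/L.
1.4 µg/L = 0.0014 mg/L.
After input B: C = (112.3·0.01171 + 0.74·0.0014) / 113 = 0.01165 mg/L.
After input C: C = (113·0.01165 + 0.0057·1.77) / 113 = 0.01173 mg/L.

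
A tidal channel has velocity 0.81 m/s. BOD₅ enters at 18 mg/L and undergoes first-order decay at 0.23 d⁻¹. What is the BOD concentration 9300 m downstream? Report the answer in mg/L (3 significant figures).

Travel time t = 9300 m / 0.81 m/s = 9300/0.81 = 1.148e+04 s = 0.1329 d.
First-order decay: C = 18·exp(−0.23·0.1329) = 18·0.9699 = 17.46 mg/L.

17.5 mg/L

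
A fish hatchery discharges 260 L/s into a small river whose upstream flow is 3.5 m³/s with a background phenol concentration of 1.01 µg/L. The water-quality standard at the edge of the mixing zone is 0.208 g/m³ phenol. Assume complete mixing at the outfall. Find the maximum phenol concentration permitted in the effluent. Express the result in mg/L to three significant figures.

2.99 mg/L

260 L/s = 0.26 m³/s.
1.01 µg/L = 0.00101 mg/L.
Mass balance: 0.208·3.76 = 0.26·Cₑ + 3.5·0.00101.
Cₑ = (0.7821 − 0.003535) / 0.26 = 2.994 mg/L.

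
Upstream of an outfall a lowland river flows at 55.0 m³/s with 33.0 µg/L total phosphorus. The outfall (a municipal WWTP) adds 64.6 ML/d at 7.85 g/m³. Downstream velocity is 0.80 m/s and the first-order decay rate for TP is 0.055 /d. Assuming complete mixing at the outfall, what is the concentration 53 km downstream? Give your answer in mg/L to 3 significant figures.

64.6 ML/d = 0.7477 m³/s.
33.0 µg/L = 0.033 mg/L.
After complete mixing, C₀ = (0.7477·7.85 + 55·0.033) / 55.75 = 0.1378 mg/L.
Travel time t = 5.3e+04 m / 0.80 m/s = 6.625e+04 s = 0.7668 d.
C = 0.1378·exp(−0.055·0.7668) = 0.1378·0.9587 = 0.1321 mg/L.

0.132 mg/L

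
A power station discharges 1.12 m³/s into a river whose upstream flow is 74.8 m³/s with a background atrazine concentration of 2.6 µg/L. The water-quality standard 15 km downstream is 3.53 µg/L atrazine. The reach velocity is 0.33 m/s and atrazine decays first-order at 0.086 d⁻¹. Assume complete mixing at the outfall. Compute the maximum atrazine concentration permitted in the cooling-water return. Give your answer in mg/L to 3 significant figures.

0.0767 mg/L

2.6 µg/L = 0.0026 mg/L.
3.53 µg/L = 0.00353 mg/L.
Travel time to the compliance point: t = 1.5e+04/0.33 = 4.545e+04 s = 0.5261 d; decay factor exp(−0.086·0.5261) = 0.9558.
So the concentration just after mixing may be at most 0.00353/0.9558 = 0.003693 mg/L.
Mass balance: 0.003693·75.92 = 1.12·Cₑ + 74.8·0.0026.
Cₑ = (0.2804 − 0.1945) / 1.12 = 0.07672 mg/L.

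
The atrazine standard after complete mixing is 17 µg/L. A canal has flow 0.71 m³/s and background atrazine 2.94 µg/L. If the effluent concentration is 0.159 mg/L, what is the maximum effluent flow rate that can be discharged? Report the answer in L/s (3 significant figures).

70.3 L/s

2.94 µg/L = 0.00294 mg/L.
17 µg/L = 0.017 mg/L.
Mass balance at complete mixing: C_std·(Q_w + Q_r) = Q_w·C_e + Q_r·C_b.
Rearranging, Q_w = Q_r·(C_std − C_b)/(C_e − C_std) = 0.71·(0.017 − 0.00294) / (0.159 − 0.017) = 0.0703 m³/s.
= 70.3 L/s.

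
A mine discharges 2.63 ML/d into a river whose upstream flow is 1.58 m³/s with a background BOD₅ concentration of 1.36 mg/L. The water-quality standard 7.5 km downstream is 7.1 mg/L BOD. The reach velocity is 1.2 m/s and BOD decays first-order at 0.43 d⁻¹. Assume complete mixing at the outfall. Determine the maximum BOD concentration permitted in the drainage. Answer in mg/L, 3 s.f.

317 mg/L

2.63 ML/d = 0.03044 m³/s.
Travel time to the compliance point: t = 7500/1.2 = 6250 s = 0.07234 d; decay factor exp(−0.43·0.07234) = 0.9694.
So the concentration just after mixing may be at most 7.1/0.9694 = 7.324 mg/L.
Mass balance: 7.324·1.61 = 0.03044·Cₑ + 1.58·1.36.
Cₑ = (11.8 − 2.149) / 0.03044 = 316.9 mg/L.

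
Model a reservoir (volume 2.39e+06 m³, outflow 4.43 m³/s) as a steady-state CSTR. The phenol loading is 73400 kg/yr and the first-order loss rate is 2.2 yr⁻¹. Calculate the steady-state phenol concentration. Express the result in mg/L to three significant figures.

Outflow Q = 4.43 m³/s × 3.156e+07 s/yr = 1.398e+08 m³/yr.
Steady-state CSTR mass balance: W = Q·C + k·V·C, so C = W/(Q + kV).
Q + kV = 1.398e+08 + 2.2·2.39e+06 = 1.451e+08 m³/yr.
C = 73400/1.451e+08 = 0.000506 kg/m³ = 0.506 mg/L.

0.506 mg/L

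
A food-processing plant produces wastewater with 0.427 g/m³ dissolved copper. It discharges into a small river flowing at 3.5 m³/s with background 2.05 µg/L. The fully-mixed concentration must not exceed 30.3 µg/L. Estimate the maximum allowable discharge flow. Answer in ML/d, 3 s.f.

2.05 µg/L = 0.00205 mg/L.
30.3 µg/L = 0.0303 mg/L.
Mass balance at complete mixing: C_std·(Q_w + Q_r) = Q_w·C_e + Q_r·C_b.
Rearranging, Q_w = Q_r·(C_std − C_b)/(C_e − C_std) = 3.5·(0.0303 − 0.00205) / (0.427 − 0.0303) = 0.2492 m³/s.
= 21.53 ML/d.

21.5 ML/d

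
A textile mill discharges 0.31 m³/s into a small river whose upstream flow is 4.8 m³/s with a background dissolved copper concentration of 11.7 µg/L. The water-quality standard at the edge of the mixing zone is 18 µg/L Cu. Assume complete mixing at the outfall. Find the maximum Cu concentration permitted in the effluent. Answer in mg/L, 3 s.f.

11.7 µg/L = 0.0117 mg/L.
18 µg/L = 0.018 mg/L.
Mass balance: 0.018·5.11 = 0.31·Cₑ + 4.8·0.0117.
Cₑ = (0.09198 − 0.05616) / 0.31 = 0.1155 mg/L.

0.116 mg/L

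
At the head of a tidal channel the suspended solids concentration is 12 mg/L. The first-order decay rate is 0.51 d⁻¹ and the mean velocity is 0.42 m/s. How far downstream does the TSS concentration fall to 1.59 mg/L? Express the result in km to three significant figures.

From C = C₀·e^(−kt), t = ln(C₀/C)/k = ln(12/1.59)/0.51 = 2.021/0.51 = 3.963 d.
Distance = v·t = 0.42 m/s × 3.424e+05 s = 1.438e+05 m = 143.8 km.

144 km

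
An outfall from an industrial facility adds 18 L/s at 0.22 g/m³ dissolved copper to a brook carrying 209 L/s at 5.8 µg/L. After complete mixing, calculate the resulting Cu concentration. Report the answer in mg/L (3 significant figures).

18 L/s = 0.018 m³/s.
209 L/s = 0.209 m³/s.
5.8 µg/L = 0.0058 mg/L.
Conservation of mass across the mixing zone: C = (0.018·0.22 + 0.209·0.0058) / (0.018 + 0.209) = 0.005172/0.227 = 0.02279 mg/L.

0.0228 mg/L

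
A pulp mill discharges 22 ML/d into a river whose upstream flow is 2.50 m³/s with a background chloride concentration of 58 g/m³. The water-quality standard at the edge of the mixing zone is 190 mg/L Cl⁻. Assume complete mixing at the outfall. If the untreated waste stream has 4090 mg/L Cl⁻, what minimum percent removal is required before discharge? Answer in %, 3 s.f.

22 ML/d = 0.2546 m³/s.
Mass balance: 190·2.755 = 0.2546·Cₑ + 2.5·58.
Cₑ = (523.4 − 145) / 0.2546 = 1486 mg/L.
Required removal = 1 − 1486/4090 = 63.67 %.

63.7 %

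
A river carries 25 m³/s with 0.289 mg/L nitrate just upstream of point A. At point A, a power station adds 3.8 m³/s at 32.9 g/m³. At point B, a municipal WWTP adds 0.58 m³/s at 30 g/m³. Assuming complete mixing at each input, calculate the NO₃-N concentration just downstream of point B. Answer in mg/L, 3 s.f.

After input A: C = (25·0.289 + 3.8·32.9) / 28.8 = 4.592 mg/L.
After input B: C = (28.8·4.592 + 0.58·30) / 29.38 = 5.093 mg/L.

5.09 mg/L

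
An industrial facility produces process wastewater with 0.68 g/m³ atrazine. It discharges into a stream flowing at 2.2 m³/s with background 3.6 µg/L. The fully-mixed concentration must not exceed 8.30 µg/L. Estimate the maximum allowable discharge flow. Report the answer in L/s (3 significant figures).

3.6 µg/L = 0.0036 mg/L.
8.30 µg/L = 0.0083 mg/L.
Mass balance at complete mixing: C_std·(Q_w + Q_r) = Q_w·C_e + Q_r·C_b.
Rearranging, Q_w = Q_r·(C_std − C_b)/(C_e − C_std) = 2.2·(0.0083 − 0.0036) / (0.68 − 0.0083) = 0.01539 m³/s.
= 15.39 L/s.

15.4 L/s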